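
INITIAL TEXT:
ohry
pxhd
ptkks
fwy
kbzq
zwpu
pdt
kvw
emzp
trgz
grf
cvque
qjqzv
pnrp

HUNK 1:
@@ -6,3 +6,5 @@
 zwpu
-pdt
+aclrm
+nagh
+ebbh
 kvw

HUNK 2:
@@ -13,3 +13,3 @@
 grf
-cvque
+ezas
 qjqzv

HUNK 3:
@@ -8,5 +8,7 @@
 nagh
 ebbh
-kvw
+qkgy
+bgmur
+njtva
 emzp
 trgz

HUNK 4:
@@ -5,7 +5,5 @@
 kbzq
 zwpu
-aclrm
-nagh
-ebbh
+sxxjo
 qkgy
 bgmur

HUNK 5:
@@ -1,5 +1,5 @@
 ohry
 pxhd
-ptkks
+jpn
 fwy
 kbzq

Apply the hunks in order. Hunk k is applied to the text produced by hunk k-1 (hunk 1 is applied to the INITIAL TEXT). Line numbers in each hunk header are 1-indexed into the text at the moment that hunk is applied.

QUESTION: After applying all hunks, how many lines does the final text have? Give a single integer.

Hunk 1: at line 6 remove [pdt] add [aclrm,nagh,ebbh] -> 16 lines: ohry pxhd ptkks fwy kbzq zwpu aclrm nagh ebbh kvw emzp trgz grf cvque qjqzv pnrp
Hunk 2: at line 13 remove [cvque] add [ezas] -> 16 lines: ohry pxhd ptkks fwy kbzq zwpu aclrm nagh ebbh kvw emzp trgz grf ezas qjqzv pnrp
Hunk 3: at line 8 remove [kvw] add [qkgy,bgmur,njtva] -> 18 lines: ohry pxhd ptkks fwy kbzq zwpu aclrm nagh ebbh qkgy bgmur njtva emzp trgz grf ezas qjqzv pnrp
Hunk 4: at line 5 remove [aclrm,nagh,ebbh] add [sxxjo] -> 16 lines: ohry pxhd ptkks fwy kbzq zwpu sxxjo qkgy bgmur njtva emzp trgz grf ezas qjqzv pnrp
Hunk 5: at line 1 remove [ptkks] add [jpn] -> 16 lines: ohry pxhd jpn fwy kbzq zwpu sxxjo qkgy bgmur njtva emzp trgz grf ezas qjqzv pnrp
Final line count: 16

Answer: 16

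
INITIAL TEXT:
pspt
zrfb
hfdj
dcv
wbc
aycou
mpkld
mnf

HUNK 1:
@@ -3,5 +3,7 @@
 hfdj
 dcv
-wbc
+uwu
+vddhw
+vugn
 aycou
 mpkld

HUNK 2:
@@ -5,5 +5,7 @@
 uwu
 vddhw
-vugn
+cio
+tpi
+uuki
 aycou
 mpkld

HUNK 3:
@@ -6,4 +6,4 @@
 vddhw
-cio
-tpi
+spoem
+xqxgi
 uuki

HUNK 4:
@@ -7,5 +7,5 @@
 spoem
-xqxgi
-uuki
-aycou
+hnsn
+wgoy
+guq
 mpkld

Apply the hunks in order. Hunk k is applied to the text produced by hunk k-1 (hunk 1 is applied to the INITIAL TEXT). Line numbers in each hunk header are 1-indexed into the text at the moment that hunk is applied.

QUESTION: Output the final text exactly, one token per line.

Hunk 1: at line 3 remove [wbc] add [uwu,vddhw,vugn] -> 10 lines: pspt zrfb hfdj dcv uwu vddhw vugn aycou mpkld mnf
Hunk 2: at line 5 remove [vugn] add [cio,tpi,uuki] -> 12 lines: pspt zrfb hfdj dcv uwu vddhw cio tpi uuki aycou mpkld mnf
Hunk 3: at line 6 remove [cio,tpi] add [spoem,xqxgi] -> 12 lines: pspt zrfb hfdj dcv uwu vddhw spoem xqxgi uuki aycou mpkld mnf
Hunk 4: at line 7 remove [xqxgi,uuki,aycou] add [hnsn,wgoy,guq] -> 12 lines: pspt zrfb hfdj dcv uwu vddhw spoem hnsn wgoy guq mpkld mnf

Answer: pspt
zrfb
hfdj
dcv
uwu
vddhw
spoem
hnsn
wgoy
guq
mpkld
mnf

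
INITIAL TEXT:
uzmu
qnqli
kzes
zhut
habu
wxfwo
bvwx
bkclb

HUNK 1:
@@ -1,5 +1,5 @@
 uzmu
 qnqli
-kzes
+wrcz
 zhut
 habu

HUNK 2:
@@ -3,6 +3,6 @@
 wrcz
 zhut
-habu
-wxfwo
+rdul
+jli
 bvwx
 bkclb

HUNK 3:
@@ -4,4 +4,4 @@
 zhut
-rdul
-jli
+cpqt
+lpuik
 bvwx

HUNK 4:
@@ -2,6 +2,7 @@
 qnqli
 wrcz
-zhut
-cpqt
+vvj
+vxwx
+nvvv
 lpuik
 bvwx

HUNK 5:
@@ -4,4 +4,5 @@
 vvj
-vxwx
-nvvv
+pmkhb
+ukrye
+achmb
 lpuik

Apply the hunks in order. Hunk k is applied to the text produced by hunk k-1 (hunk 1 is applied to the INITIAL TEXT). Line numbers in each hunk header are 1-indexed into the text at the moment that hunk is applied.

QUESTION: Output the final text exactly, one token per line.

Hunk 1: at line 1 remove [kzes] add [wrcz] -> 8 lines: uzmu qnqli wrcz zhut habu wxfwo bvwx bkclb
Hunk 2: at line 3 remove [habu,wxfwo] add [rdul,jli] -> 8 lines: uzmu qnqli wrcz zhut rdul jli bvwx bkclb
Hunk 3: at line 4 remove [rdul,jli] add [cpqt,lpuik] -> 8 lines: uzmu qnqli wrcz zhut cpqt lpuik bvwx bkclb
Hunk 4: at line 2 remove [zhut,cpqt] add [vvj,vxwx,nvvv] -> 9 lines: uzmu qnqli wrcz vvj vxwx nvvv lpuik bvwx bkclb
Hunk 5: at line 4 remove [vxwx,nvvv] add [pmkhb,ukrye,achmb] -> 10 lines: uzmu qnqli wrcz vvj pmkhb ukrye achmb lpuik bvwx bkclb

Answer: uzmu
qnqli
wrcz
vvj
pmkhb
ukrye
achmb
lpuik
bvwx
bkclb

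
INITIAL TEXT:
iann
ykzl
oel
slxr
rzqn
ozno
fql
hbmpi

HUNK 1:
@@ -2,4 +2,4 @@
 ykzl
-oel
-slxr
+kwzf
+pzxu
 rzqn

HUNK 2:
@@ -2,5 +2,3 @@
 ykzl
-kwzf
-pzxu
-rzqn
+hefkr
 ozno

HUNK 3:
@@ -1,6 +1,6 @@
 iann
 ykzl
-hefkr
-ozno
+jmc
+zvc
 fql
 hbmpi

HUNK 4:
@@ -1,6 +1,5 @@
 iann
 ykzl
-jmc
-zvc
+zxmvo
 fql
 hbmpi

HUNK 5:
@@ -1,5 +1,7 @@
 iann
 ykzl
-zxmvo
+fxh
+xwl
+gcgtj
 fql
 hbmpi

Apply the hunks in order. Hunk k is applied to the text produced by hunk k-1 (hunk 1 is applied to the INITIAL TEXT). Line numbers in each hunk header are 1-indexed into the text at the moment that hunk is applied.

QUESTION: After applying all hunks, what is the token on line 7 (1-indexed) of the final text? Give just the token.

Answer: hbmpi

Derivation:
Hunk 1: at line 2 remove [oel,slxr] add [kwzf,pzxu] -> 8 lines: iann ykzl kwzf pzxu rzqn ozno fql hbmpi
Hunk 2: at line 2 remove [kwzf,pzxu,rzqn] add [hefkr] -> 6 lines: iann ykzl hefkr ozno fql hbmpi
Hunk 3: at line 1 remove [hefkr,ozno] add [jmc,zvc] -> 6 lines: iann ykzl jmc zvc fql hbmpi
Hunk 4: at line 1 remove [jmc,zvc] add [zxmvo] -> 5 lines: iann ykzl zxmvo fql hbmpi
Hunk 5: at line 1 remove [zxmvo] add [fxh,xwl,gcgtj] -> 7 lines: iann ykzl fxh xwl gcgtj fql hbmpi
Final line 7: hbmpi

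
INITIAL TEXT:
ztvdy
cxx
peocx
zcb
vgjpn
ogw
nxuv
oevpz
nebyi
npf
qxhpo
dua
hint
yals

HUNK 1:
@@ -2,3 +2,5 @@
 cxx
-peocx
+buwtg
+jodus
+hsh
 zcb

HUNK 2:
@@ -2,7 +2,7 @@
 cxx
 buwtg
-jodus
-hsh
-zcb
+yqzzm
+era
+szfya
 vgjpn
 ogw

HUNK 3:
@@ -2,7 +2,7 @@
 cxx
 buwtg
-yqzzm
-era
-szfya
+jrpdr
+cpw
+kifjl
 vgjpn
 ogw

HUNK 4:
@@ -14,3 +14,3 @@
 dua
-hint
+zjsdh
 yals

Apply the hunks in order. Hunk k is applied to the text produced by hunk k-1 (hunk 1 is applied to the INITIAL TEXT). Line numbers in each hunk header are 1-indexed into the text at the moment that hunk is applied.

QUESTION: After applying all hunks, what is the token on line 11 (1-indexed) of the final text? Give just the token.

Hunk 1: at line 2 remove [peocx] add [buwtg,jodus,hsh] -> 16 lines: ztvdy cxx buwtg jodus hsh zcb vgjpn ogw nxuv oevpz nebyi npf qxhpo dua hint yals
Hunk 2: at line 2 remove [jodus,hsh,zcb] add [yqzzm,era,szfya] -> 16 lines: ztvdy cxx buwtg yqzzm era szfya vgjpn ogw nxuv oevpz nebyi npf qxhpo dua hint yals
Hunk 3: at line 2 remove [yqzzm,era,szfya] add [jrpdr,cpw,kifjl] -> 16 lines: ztvdy cxx buwtg jrpdr cpw kifjl vgjpn ogw nxuv oevpz nebyi npf qxhpo dua hint yals
Hunk 4: at line 14 remove [hint] add [zjsdh] -> 16 lines: ztvdy cxx buwtg jrpdr cpw kifjl vgjpn ogw nxuv oevpz nebyi npf qxhpo dua zjsdh yals
Final line 11: nebyi

Answer: nebyi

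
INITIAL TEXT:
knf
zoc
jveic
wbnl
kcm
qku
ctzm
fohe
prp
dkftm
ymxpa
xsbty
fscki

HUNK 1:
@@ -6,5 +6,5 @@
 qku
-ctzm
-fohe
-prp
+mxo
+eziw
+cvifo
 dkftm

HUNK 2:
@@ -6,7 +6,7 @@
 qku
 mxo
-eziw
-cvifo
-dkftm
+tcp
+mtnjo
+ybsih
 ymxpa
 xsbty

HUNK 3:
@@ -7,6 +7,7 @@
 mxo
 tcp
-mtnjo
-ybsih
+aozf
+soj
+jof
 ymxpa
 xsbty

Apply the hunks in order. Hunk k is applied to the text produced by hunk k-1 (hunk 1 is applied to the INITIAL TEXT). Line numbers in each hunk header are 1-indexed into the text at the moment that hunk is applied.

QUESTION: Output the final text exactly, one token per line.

Answer: knf
zoc
jveic
wbnl
kcm
qku
mxo
tcp
aozf
soj
jof
ymxpa
xsbty
fscki

Derivation:
Hunk 1: at line 6 remove [ctzm,fohe,prp] add [mxo,eziw,cvifo] -> 13 lines: knf zoc jveic wbnl kcm qku mxo eziw cvifo dkftm ymxpa xsbty fscki
Hunk 2: at line 6 remove [eziw,cvifo,dkftm] add [tcp,mtnjo,ybsih] -> 13 lines: knf zoc jveic wbnl kcm qku mxo tcp mtnjo ybsih ymxpa xsbty fscki
Hunk 3: at line 7 remove [mtnjo,ybsih] add [aozf,soj,jof] -> 14 lines: knf zoc jveic wbnl kcm qku mxo tcp aozf soj jof ymxpa xsbty fscki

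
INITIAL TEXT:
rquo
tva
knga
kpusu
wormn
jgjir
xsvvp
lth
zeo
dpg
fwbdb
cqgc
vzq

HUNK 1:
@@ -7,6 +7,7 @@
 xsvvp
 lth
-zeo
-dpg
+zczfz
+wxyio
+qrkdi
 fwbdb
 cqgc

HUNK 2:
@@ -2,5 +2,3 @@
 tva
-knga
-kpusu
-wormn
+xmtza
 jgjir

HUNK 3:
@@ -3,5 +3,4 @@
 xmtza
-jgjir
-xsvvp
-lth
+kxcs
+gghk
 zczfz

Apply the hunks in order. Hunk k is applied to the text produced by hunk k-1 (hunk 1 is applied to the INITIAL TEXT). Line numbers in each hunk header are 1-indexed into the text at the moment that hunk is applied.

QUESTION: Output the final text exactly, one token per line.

Hunk 1: at line 7 remove [zeo,dpg] add [zczfz,wxyio,qrkdi] -> 14 lines: rquo tva knga kpusu wormn jgjir xsvvp lth zczfz wxyio qrkdi fwbdb cqgc vzq
Hunk 2: at line 2 remove [knga,kpusu,wormn] add [xmtza] -> 12 lines: rquo tva xmtza jgjir xsvvp lth zczfz wxyio qrkdi fwbdb cqgc vzq
Hunk 3: at line 3 remove [jgjir,xsvvp,lth] add [kxcs,gghk] -> 11 lines: rquo tva xmtza kxcs gghk zczfz wxyio qrkdi fwbdb cqgc vzq

Answer: rquo
tva
xmtza
kxcs
gghk
zczfz
wxyio
qrkdi
fwbdb
cqgc
vzq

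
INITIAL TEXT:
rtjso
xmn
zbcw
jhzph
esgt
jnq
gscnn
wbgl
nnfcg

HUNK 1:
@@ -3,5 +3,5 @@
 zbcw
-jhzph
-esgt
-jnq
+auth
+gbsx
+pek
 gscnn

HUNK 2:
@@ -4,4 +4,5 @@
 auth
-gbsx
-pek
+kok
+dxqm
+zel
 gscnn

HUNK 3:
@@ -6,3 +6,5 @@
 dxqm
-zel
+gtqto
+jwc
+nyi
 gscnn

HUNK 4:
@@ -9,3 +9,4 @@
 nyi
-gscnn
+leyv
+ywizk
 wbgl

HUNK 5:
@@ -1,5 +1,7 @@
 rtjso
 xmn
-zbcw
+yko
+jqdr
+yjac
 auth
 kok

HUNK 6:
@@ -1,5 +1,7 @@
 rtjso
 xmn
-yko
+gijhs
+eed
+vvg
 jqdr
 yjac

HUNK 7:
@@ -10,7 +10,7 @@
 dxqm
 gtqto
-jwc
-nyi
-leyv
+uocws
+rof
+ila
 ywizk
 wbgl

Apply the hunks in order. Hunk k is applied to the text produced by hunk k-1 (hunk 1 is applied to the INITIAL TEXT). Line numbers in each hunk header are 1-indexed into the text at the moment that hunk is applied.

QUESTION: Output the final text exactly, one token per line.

Hunk 1: at line 3 remove [jhzph,esgt,jnq] add [auth,gbsx,pek] -> 9 lines: rtjso xmn zbcw auth gbsx pek gscnn wbgl nnfcg
Hunk 2: at line 4 remove [gbsx,pek] add [kok,dxqm,zel] -> 10 lines: rtjso xmn zbcw auth kok dxqm zel gscnn wbgl nnfcg
Hunk 3: at line 6 remove [zel] add [gtqto,jwc,nyi] -> 12 lines: rtjso xmn zbcw auth kok dxqm gtqto jwc nyi gscnn wbgl nnfcg
Hunk 4: at line 9 remove [gscnn] add [leyv,ywizk] -> 13 lines: rtjso xmn zbcw auth kok dxqm gtqto jwc nyi leyv ywizk wbgl nnfcg
Hunk 5: at line 1 remove [zbcw] add [yko,jqdr,yjac] -> 15 lines: rtjso xmn yko jqdr yjac auth kok dxqm gtqto jwc nyi leyv ywizk wbgl nnfcg
Hunk 6: at line 1 remove [yko] add [gijhs,eed,vvg] -> 17 lines: rtjso xmn gijhs eed vvg jqdr yjac auth kok dxqm gtqto jwc nyi leyv ywizk wbgl nnfcg
Hunk 7: at line 10 remove [jwc,nyi,leyv] add [uocws,rof,ila] -> 17 lines: rtjso xmn gijhs eed vvg jqdr yjac auth kok dxqm gtqto uocws rof ila ywizk wbgl nnfcg

Answer: rtjso
xmn
gijhs
eed
vvg
jqdr
yjac
auth
kok
dxqm
gtqto
uocws
rof
ila
ywizk
wbgl
nnfcg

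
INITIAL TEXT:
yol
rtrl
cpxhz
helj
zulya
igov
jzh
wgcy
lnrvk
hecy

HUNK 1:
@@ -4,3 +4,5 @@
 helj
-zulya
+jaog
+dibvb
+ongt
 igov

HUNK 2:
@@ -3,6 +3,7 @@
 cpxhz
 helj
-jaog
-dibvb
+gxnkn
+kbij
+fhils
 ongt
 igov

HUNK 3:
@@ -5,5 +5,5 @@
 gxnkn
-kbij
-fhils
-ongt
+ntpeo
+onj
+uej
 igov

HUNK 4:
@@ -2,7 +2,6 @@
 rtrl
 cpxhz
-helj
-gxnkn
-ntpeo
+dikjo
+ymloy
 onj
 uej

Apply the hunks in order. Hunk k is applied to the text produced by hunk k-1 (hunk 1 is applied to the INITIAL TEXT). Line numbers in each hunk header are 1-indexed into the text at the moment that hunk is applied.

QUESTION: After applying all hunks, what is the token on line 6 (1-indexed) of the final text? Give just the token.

Hunk 1: at line 4 remove [zulya] add [jaog,dibvb,ongt] -> 12 lines: yol rtrl cpxhz helj jaog dibvb ongt igov jzh wgcy lnrvk hecy
Hunk 2: at line 3 remove [jaog,dibvb] add [gxnkn,kbij,fhils] -> 13 lines: yol rtrl cpxhz helj gxnkn kbij fhils ongt igov jzh wgcy lnrvk hecy
Hunk 3: at line 5 remove [kbij,fhils,ongt] add [ntpeo,onj,uej] -> 13 lines: yol rtrl cpxhz helj gxnkn ntpeo onj uej igov jzh wgcy lnrvk hecy
Hunk 4: at line 2 remove [helj,gxnkn,ntpeo] add [dikjo,ymloy] -> 12 lines: yol rtrl cpxhz dikjo ymloy onj uej igov jzh wgcy lnrvk hecy
Final line 6: onj

Answer: onj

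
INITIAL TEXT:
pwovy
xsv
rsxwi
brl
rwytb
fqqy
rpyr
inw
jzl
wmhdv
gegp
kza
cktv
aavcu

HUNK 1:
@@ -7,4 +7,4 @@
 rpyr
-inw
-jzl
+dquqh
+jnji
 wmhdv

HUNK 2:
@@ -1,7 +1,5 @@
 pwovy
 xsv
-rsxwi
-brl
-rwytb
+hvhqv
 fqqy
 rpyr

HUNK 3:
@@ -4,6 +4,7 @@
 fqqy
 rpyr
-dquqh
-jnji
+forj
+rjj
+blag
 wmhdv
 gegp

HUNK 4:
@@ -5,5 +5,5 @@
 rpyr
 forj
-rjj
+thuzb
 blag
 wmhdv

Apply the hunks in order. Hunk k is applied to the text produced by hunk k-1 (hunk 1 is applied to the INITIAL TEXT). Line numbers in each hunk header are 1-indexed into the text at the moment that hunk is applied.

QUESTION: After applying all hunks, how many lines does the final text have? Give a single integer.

Hunk 1: at line 7 remove [inw,jzl] add [dquqh,jnji] -> 14 lines: pwovy xsv rsxwi brl rwytb fqqy rpyr dquqh jnji wmhdv gegp kza cktv aavcu
Hunk 2: at line 1 remove [rsxwi,brl,rwytb] add [hvhqv] -> 12 lines: pwovy xsv hvhqv fqqy rpyr dquqh jnji wmhdv gegp kza cktv aavcu
Hunk 3: at line 4 remove [dquqh,jnji] add [forj,rjj,blag] -> 13 lines: pwovy xsv hvhqv fqqy rpyr forj rjj blag wmhdv gegp kza cktv aavcu
Hunk 4: at line 5 remove [rjj] add [thuzb] -> 13 lines: pwovy xsv hvhqv fqqy rpyr forj thuzb blag wmhdv gegp kza cktv aavcu
Final line count: 13

Answer: 13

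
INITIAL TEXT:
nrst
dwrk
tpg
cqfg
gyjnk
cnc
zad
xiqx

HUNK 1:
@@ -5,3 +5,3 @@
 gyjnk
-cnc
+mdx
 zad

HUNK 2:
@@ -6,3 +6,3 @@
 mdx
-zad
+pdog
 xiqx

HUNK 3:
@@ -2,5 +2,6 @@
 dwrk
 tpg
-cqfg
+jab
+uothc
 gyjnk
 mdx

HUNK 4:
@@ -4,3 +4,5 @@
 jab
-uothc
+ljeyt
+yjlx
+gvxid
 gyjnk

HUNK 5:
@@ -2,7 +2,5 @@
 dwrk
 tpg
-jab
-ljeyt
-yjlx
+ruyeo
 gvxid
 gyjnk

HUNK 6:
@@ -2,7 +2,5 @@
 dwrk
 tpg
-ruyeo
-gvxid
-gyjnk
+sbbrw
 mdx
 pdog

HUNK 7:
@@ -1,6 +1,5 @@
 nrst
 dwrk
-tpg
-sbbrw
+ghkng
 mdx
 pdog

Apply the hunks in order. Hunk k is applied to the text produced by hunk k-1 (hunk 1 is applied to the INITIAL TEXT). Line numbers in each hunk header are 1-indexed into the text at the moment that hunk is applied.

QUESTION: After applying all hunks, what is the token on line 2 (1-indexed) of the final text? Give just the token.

Answer: dwrk

Derivation:
Hunk 1: at line 5 remove [cnc] add [mdx] -> 8 lines: nrst dwrk tpg cqfg gyjnk mdx zad xiqx
Hunk 2: at line 6 remove [zad] add [pdog] -> 8 lines: nrst dwrk tpg cqfg gyjnk mdx pdog xiqx
Hunk 3: at line 2 remove [cqfg] add [jab,uothc] -> 9 lines: nrst dwrk tpg jab uothc gyjnk mdx pdog xiqx
Hunk 4: at line 4 remove [uothc] add [ljeyt,yjlx,gvxid] -> 11 lines: nrst dwrk tpg jab ljeyt yjlx gvxid gyjnk mdx pdog xiqx
Hunk 5: at line 2 remove [jab,ljeyt,yjlx] add [ruyeo] -> 9 lines: nrst dwrk tpg ruyeo gvxid gyjnk mdx pdog xiqx
Hunk 6: at line 2 remove [ruyeo,gvxid,gyjnk] add [sbbrw] -> 7 lines: nrst dwrk tpg sbbrw mdx pdog xiqx
Hunk 7: at line 1 remove [tpg,sbbrw] add [ghkng] -> 6 lines: nrst dwrk ghkng mdx pdog xiqx
Final line 2: dwrk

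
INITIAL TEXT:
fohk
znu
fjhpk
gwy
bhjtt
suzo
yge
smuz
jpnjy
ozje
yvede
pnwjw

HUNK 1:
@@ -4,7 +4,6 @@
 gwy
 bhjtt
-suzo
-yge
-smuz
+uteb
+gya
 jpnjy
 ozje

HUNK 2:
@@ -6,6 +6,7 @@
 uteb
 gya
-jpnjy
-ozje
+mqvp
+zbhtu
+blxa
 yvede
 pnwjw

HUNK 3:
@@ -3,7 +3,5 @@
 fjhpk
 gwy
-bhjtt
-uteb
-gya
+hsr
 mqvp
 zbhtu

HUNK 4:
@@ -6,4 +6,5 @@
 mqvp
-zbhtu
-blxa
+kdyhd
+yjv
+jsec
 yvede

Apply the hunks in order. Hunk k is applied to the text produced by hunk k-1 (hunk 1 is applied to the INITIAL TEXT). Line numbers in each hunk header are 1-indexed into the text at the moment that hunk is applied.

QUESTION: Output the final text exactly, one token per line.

Hunk 1: at line 4 remove [suzo,yge,smuz] add [uteb,gya] -> 11 lines: fohk znu fjhpk gwy bhjtt uteb gya jpnjy ozje yvede pnwjw
Hunk 2: at line 6 remove [jpnjy,ozje] add [mqvp,zbhtu,blxa] -> 12 lines: fohk znu fjhpk gwy bhjtt uteb gya mqvp zbhtu blxa yvede pnwjw
Hunk 3: at line 3 remove [bhjtt,uteb,gya] add [hsr] -> 10 lines: fohk znu fjhpk gwy hsr mqvp zbhtu blxa yvede pnwjw
Hunk 4: at line 6 remove [zbhtu,blxa] add [kdyhd,yjv,jsec] -> 11 lines: fohk znu fjhpk gwy hsr mqvp kdyhd yjv jsec yvede pnwjw

Answer: fohk
znu
fjhpk
gwy
hsr
mqvp
kdyhd
yjv
jsec
yvede
pnwjw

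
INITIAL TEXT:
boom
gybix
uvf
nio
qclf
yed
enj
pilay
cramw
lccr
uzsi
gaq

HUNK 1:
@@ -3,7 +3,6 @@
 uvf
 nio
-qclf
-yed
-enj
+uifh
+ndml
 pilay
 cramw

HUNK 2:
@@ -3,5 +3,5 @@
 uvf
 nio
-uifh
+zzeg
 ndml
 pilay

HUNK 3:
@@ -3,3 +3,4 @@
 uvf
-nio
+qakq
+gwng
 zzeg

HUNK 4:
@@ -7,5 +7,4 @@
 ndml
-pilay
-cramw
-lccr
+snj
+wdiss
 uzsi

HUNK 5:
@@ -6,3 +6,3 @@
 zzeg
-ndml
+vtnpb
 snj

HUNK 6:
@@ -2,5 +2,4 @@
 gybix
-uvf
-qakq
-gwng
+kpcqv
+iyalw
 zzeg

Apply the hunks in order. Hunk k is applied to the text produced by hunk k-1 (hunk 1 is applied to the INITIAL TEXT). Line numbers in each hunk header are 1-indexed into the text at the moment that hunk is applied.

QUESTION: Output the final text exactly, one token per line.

Answer: boom
gybix
kpcqv
iyalw
zzeg
vtnpb
snj
wdiss
uzsi
gaq

Derivation:
Hunk 1: at line 3 remove [qclf,yed,enj] add [uifh,ndml] -> 11 lines: boom gybix uvf nio uifh ndml pilay cramw lccr uzsi gaq
Hunk 2: at line 3 remove [uifh] add [zzeg] -> 11 lines: boom gybix uvf nio zzeg ndml pilay cramw lccr uzsi gaq
Hunk 3: at line 3 remove [nio] add [qakq,gwng] -> 12 lines: boom gybix uvf qakq gwng zzeg ndml pilay cramw lccr uzsi gaq
Hunk 4: at line 7 remove [pilay,cramw,lccr] add [snj,wdiss] -> 11 lines: boom gybix uvf qakq gwng zzeg ndml snj wdiss uzsi gaq
Hunk 5: at line 6 remove [ndml] add [vtnpb] -> 11 lines: boom gybix uvf qakq gwng zzeg vtnpb snj wdiss uzsi gaq
Hunk 6: at line 2 remove [uvf,qakq,gwng] add [kpcqv,iyalw] -> 10 lines: boom gybix kpcqv iyalw zzeg vtnpb snj wdiss uzsi gaq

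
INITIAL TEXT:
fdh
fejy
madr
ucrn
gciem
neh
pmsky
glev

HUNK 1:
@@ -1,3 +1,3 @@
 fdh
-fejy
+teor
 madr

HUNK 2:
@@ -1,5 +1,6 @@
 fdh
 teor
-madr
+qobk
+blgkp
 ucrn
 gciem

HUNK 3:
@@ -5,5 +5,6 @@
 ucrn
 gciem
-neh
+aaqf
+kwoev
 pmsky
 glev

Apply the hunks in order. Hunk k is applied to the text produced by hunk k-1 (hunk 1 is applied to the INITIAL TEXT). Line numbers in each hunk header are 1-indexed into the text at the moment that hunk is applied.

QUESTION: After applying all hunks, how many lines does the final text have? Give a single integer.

Answer: 10

Derivation:
Hunk 1: at line 1 remove [fejy] add [teor] -> 8 lines: fdh teor madr ucrn gciem neh pmsky glev
Hunk 2: at line 1 remove [madr] add [qobk,blgkp] -> 9 lines: fdh teor qobk blgkp ucrn gciem neh pmsky glev
Hunk 3: at line 5 remove [neh] add [aaqf,kwoev] -> 10 lines: fdh teor qobk blgkp ucrn gciem aaqf kwoev pmsky glev
Final line count: 10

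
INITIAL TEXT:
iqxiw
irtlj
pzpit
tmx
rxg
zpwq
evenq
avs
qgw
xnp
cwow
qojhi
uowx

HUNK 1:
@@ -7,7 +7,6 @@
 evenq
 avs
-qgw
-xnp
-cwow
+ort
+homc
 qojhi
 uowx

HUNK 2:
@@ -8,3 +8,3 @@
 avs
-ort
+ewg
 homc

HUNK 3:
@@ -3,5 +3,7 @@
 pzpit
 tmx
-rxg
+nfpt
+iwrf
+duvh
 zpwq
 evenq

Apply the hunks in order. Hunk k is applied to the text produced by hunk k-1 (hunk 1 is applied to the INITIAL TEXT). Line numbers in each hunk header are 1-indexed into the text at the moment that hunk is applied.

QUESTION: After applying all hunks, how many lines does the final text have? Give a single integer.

Answer: 14

Derivation:
Hunk 1: at line 7 remove [qgw,xnp,cwow] add [ort,homc] -> 12 lines: iqxiw irtlj pzpit tmx rxg zpwq evenq avs ort homc qojhi uowx
Hunk 2: at line 8 remove [ort] add [ewg] -> 12 lines: iqxiw irtlj pzpit tmx rxg zpwq evenq avs ewg homc qojhi uowx
Hunk 3: at line 3 remove [rxg] add [nfpt,iwrf,duvh] -> 14 lines: iqxiw irtlj pzpit tmx nfpt iwrf duvh zpwq evenq avs ewg homc qojhi uowx
Final line count: 14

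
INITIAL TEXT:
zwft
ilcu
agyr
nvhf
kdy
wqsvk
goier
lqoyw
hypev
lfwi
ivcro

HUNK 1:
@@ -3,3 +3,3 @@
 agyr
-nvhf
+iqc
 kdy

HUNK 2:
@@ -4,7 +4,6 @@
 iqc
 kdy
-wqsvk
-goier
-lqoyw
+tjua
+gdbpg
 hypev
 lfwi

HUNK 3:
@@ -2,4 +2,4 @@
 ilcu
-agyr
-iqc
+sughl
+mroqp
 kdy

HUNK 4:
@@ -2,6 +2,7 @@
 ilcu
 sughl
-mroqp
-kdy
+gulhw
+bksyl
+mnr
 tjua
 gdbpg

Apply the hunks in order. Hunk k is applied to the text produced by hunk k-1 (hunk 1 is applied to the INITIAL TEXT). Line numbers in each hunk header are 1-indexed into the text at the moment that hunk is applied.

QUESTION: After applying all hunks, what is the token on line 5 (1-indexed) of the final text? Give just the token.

Hunk 1: at line 3 remove [nvhf] add [iqc] -> 11 lines: zwft ilcu agyr iqc kdy wqsvk goier lqoyw hypev lfwi ivcro
Hunk 2: at line 4 remove [wqsvk,goier,lqoyw] add [tjua,gdbpg] -> 10 lines: zwft ilcu agyr iqc kdy tjua gdbpg hypev lfwi ivcro
Hunk 3: at line 2 remove [agyr,iqc] add [sughl,mroqp] -> 10 lines: zwft ilcu sughl mroqp kdy tjua gdbpg hypev lfwi ivcro
Hunk 4: at line 2 remove [mroqp,kdy] add [gulhw,bksyl,mnr] -> 11 lines: zwft ilcu sughl gulhw bksyl mnr tjua gdbpg hypev lfwi ivcro
Final line 5: bksyl

Answer: bksyl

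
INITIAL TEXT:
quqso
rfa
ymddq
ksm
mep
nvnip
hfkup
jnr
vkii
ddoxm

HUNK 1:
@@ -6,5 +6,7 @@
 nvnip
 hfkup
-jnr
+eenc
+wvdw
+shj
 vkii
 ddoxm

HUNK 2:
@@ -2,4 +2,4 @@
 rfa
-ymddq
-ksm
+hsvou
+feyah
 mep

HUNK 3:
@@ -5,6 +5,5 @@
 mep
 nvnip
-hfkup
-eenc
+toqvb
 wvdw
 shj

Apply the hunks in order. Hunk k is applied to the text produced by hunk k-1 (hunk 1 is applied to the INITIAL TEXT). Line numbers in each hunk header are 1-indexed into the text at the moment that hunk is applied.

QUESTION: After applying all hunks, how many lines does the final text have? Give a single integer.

Answer: 11

Derivation:
Hunk 1: at line 6 remove [jnr] add [eenc,wvdw,shj] -> 12 lines: quqso rfa ymddq ksm mep nvnip hfkup eenc wvdw shj vkii ddoxm
Hunk 2: at line 2 remove [ymddq,ksm] add [hsvou,feyah] -> 12 lines: quqso rfa hsvou feyah mep nvnip hfkup eenc wvdw shj vkii ddoxm
Hunk 3: at line 5 remove [hfkup,eenc] add [toqvb] -> 11 lines: quqso rfa hsvou feyah mep nvnip toqvb wvdw shj vkii ddoxm
Final line count: 11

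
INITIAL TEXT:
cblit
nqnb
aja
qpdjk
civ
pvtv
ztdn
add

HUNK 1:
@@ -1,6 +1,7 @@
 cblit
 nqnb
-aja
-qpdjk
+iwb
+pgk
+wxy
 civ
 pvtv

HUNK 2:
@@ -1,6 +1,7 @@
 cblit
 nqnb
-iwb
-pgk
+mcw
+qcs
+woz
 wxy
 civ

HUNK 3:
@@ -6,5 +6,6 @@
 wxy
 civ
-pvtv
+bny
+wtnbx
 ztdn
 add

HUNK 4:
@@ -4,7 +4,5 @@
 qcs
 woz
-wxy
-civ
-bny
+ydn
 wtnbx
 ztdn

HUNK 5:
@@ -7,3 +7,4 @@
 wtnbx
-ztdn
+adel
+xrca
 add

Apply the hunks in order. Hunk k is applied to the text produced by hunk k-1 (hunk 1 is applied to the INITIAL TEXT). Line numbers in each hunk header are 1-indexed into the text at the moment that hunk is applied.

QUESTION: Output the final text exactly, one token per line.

Answer: cblit
nqnb
mcw
qcs
woz
ydn
wtnbx
adel
xrca
add

Derivation:
Hunk 1: at line 1 remove [aja,qpdjk] add [iwb,pgk,wxy] -> 9 lines: cblit nqnb iwb pgk wxy civ pvtv ztdn add
Hunk 2: at line 1 remove [iwb,pgk] add [mcw,qcs,woz] -> 10 lines: cblit nqnb mcw qcs woz wxy civ pvtv ztdn add
Hunk 3: at line 6 remove [pvtv] add [bny,wtnbx] -> 11 lines: cblit nqnb mcw qcs woz wxy civ bny wtnbx ztdn add
Hunk 4: at line 4 remove [wxy,civ,bny] add [ydn] -> 9 lines: cblit nqnb mcw qcs woz ydn wtnbx ztdn add
Hunk 5: at line 7 remove [ztdn] add [adel,xrca] -> 10 lines: cblit nqnb mcw qcs woz ydn wtnbx adel xrca add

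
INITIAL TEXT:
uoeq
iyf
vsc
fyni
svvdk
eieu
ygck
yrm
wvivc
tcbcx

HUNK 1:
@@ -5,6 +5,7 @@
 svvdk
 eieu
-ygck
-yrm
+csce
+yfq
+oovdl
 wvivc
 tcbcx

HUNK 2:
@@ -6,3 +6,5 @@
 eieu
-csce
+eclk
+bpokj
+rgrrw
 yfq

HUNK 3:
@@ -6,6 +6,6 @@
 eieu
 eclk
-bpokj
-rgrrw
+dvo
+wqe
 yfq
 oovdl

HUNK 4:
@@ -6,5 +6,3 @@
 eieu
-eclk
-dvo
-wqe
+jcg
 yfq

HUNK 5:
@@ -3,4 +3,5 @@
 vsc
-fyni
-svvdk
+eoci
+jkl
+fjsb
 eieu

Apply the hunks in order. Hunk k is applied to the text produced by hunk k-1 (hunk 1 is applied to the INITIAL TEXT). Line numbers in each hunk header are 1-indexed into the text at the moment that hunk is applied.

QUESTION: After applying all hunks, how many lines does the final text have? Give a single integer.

Hunk 1: at line 5 remove [ygck,yrm] add [csce,yfq,oovdl] -> 11 lines: uoeq iyf vsc fyni svvdk eieu csce yfq oovdl wvivc tcbcx
Hunk 2: at line 6 remove [csce] add [eclk,bpokj,rgrrw] -> 13 lines: uoeq iyf vsc fyni svvdk eieu eclk bpokj rgrrw yfq oovdl wvivc tcbcx
Hunk 3: at line 6 remove [bpokj,rgrrw] add [dvo,wqe] -> 13 lines: uoeq iyf vsc fyni svvdk eieu eclk dvo wqe yfq oovdl wvivc tcbcx
Hunk 4: at line 6 remove [eclk,dvo,wqe] add [jcg] -> 11 lines: uoeq iyf vsc fyni svvdk eieu jcg yfq oovdl wvivc tcbcx
Hunk 5: at line 3 remove [fyni,svvdk] add [eoci,jkl,fjsb] -> 12 lines: uoeq iyf vsc eoci jkl fjsb eieu jcg yfq oovdl wvivc tcbcx
Final line count: 12

Answer: 12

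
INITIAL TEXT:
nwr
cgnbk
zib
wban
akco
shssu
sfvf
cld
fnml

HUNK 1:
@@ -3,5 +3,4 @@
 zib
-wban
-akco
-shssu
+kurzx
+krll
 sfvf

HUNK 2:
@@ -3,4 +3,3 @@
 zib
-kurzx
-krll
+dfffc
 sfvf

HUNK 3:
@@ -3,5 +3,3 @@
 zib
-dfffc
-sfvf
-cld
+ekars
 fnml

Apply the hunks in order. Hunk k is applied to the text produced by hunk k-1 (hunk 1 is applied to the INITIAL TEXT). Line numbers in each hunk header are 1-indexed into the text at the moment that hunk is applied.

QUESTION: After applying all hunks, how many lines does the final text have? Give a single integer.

Answer: 5

Derivation:
Hunk 1: at line 3 remove [wban,akco,shssu] add [kurzx,krll] -> 8 lines: nwr cgnbk zib kurzx krll sfvf cld fnml
Hunk 2: at line 3 remove [kurzx,krll] add [dfffc] -> 7 lines: nwr cgnbk zib dfffc sfvf cld fnml
Hunk 3: at line 3 remove [dfffc,sfvf,cld] add [ekars] -> 5 lines: nwr cgnbk zib ekars fnml
Final line count: 5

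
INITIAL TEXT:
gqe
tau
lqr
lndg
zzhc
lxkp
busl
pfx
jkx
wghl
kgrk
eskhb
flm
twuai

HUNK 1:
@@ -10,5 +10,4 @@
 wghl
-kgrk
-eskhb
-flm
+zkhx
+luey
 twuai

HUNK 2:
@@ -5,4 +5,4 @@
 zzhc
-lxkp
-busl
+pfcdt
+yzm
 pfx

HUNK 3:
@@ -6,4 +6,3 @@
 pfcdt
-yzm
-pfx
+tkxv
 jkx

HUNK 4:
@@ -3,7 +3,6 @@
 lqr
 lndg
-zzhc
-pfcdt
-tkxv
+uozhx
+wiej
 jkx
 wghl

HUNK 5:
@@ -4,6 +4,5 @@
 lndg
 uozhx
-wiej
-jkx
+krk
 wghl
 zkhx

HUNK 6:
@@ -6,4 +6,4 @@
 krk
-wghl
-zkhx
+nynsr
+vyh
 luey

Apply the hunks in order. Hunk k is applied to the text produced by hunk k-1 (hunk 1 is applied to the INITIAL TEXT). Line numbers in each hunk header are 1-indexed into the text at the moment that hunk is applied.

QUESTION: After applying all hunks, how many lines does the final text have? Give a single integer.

Hunk 1: at line 10 remove [kgrk,eskhb,flm] add [zkhx,luey] -> 13 lines: gqe tau lqr lndg zzhc lxkp busl pfx jkx wghl zkhx luey twuai
Hunk 2: at line 5 remove [lxkp,busl] add [pfcdt,yzm] -> 13 lines: gqe tau lqr lndg zzhc pfcdt yzm pfx jkx wghl zkhx luey twuai
Hunk 3: at line 6 remove [yzm,pfx] add [tkxv] -> 12 lines: gqe tau lqr lndg zzhc pfcdt tkxv jkx wghl zkhx luey twuai
Hunk 4: at line 3 remove [zzhc,pfcdt,tkxv] add [uozhx,wiej] -> 11 lines: gqe tau lqr lndg uozhx wiej jkx wghl zkhx luey twuai
Hunk 5: at line 4 remove [wiej,jkx] add [krk] -> 10 lines: gqe tau lqr lndg uozhx krk wghl zkhx luey twuai
Hunk 6: at line 6 remove [wghl,zkhx] add [nynsr,vyh] -> 10 lines: gqe tau lqr lndg uozhx krk nynsr vyh luey twuai
Final line count: 10

Answer: 10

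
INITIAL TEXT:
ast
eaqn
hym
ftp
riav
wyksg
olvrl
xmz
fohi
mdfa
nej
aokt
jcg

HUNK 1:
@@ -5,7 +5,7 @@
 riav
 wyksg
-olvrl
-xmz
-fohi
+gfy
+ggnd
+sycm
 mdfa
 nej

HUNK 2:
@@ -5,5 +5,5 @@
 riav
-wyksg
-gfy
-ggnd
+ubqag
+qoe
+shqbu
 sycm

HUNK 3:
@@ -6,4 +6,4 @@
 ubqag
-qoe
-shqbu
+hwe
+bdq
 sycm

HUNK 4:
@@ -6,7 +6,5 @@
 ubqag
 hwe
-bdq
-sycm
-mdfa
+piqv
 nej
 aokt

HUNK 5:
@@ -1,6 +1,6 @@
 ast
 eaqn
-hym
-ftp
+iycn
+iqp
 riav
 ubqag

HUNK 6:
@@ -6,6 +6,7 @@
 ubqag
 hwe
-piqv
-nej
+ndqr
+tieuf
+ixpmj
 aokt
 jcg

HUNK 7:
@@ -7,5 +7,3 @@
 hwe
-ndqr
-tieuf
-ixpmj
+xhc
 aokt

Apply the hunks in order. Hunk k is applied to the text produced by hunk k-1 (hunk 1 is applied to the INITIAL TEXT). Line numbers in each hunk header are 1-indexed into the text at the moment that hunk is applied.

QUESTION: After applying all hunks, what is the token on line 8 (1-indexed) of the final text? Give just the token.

Answer: xhc

Derivation:
Hunk 1: at line 5 remove [olvrl,xmz,fohi] add [gfy,ggnd,sycm] -> 13 lines: ast eaqn hym ftp riav wyksg gfy ggnd sycm mdfa nej aokt jcg
Hunk 2: at line 5 remove [wyksg,gfy,ggnd] add [ubqag,qoe,shqbu] -> 13 lines: ast eaqn hym ftp riav ubqag qoe shqbu sycm mdfa nej aokt jcg
Hunk 3: at line 6 remove [qoe,shqbu] add [hwe,bdq] -> 13 lines: ast eaqn hym ftp riav ubqag hwe bdq sycm mdfa nej aokt jcg
Hunk 4: at line 6 remove [bdq,sycm,mdfa] add [piqv] -> 11 lines: ast eaqn hym ftp riav ubqag hwe piqv nej aokt jcg
Hunk 5: at line 1 remove [hym,ftp] add [iycn,iqp] -> 11 lines: ast eaqn iycn iqp riav ubqag hwe piqv nej aokt jcg
Hunk 6: at line 6 remove [piqv,nej] add [ndqr,tieuf,ixpmj] -> 12 lines: ast eaqn iycn iqp riav ubqag hwe ndqr tieuf ixpmj aokt jcg
Hunk 7: at line 7 remove [ndqr,tieuf,ixpmj] add [xhc] -> 10 lines: ast eaqn iycn iqp riav ubqag hwe xhc aokt jcg
Final line 8: xhc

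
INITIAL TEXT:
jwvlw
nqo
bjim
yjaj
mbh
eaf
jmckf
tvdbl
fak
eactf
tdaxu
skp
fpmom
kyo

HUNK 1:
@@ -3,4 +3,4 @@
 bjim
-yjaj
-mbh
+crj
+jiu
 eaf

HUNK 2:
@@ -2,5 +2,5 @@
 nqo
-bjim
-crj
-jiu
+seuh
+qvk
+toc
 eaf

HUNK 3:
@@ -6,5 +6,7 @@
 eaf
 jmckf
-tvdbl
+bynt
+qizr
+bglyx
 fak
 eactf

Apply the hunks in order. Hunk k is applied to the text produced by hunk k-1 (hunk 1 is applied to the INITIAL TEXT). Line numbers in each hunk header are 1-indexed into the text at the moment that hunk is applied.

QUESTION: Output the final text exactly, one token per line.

Hunk 1: at line 3 remove [yjaj,mbh] add [crj,jiu] -> 14 lines: jwvlw nqo bjim crj jiu eaf jmckf tvdbl fak eactf tdaxu skp fpmom kyo
Hunk 2: at line 2 remove [bjim,crj,jiu] add [seuh,qvk,toc] -> 14 lines: jwvlw nqo seuh qvk toc eaf jmckf tvdbl fak eactf tdaxu skp fpmom kyo
Hunk 3: at line 6 remove [tvdbl] add [bynt,qizr,bglyx] -> 16 lines: jwvlw nqo seuh qvk toc eaf jmckf bynt qizr bglyx fak eactf tdaxu skp fpmom kyo

Answer: jwvlw
nqo
seuh
qvk
toc
eaf
jmckf
bynt
qizr
bglyx
fak
eactf
tdaxu
skp
fpmom
kyo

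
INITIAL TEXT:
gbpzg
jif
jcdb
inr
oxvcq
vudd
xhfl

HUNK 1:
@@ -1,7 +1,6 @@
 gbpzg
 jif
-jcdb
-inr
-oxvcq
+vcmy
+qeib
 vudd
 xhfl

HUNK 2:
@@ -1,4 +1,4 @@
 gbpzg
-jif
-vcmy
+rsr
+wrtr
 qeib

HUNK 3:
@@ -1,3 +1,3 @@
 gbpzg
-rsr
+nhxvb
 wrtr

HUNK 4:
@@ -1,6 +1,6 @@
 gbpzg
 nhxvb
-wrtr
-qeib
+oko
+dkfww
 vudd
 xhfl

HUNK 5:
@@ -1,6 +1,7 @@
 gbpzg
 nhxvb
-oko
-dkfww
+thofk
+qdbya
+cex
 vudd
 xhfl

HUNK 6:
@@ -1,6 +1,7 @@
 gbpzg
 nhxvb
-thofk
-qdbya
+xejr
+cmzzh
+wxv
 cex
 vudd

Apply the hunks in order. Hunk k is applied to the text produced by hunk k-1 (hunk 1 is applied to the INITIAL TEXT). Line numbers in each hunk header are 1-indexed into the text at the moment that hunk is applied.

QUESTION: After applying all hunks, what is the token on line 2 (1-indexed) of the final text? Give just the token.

Hunk 1: at line 1 remove [jcdb,inr,oxvcq] add [vcmy,qeib] -> 6 lines: gbpzg jif vcmy qeib vudd xhfl
Hunk 2: at line 1 remove [jif,vcmy] add [rsr,wrtr] -> 6 lines: gbpzg rsr wrtr qeib vudd xhfl
Hunk 3: at line 1 remove [rsr] add [nhxvb] -> 6 lines: gbpzg nhxvb wrtr qeib vudd xhfl
Hunk 4: at line 1 remove [wrtr,qeib] add [oko,dkfww] -> 6 lines: gbpzg nhxvb oko dkfww vudd xhfl
Hunk 5: at line 1 remove [oko,dkfww] add [thofk,qdbya,cex] -> 7 lines: gbpzg nhxvb thofk qdbya cex vudd xhfl
Hunk 6: at line 1 remove [thofk,qdbya] add [xejr,cmzzh,wxv] -> 8 lines: gbpzg nhxvb xejr cmzzh wxv cex vudd xhfl
Final line 2: nhxvb

Answer: nhxvb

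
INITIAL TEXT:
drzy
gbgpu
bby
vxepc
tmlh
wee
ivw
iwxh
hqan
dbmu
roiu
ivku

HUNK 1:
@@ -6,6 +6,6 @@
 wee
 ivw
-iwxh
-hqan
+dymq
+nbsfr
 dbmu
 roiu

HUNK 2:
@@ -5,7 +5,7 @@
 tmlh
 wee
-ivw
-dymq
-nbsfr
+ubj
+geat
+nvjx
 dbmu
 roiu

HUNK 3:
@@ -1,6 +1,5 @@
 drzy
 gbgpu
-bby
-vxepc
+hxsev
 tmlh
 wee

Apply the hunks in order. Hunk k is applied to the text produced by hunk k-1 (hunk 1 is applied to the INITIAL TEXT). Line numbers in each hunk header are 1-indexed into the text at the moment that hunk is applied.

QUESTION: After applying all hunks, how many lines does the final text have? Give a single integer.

Answer: 11

Derivation:
Hunk 1: at line 6 remove [iwxh,hqan] add [dymq,nbsfr] -> 12 lines: drzy gbgpu bby vxepc tmlh wee ivw dymq nbsfr dbmu roiu ivku
Hunk 2: at line 5 remove [ivw,dymq,nbsfr] add [ubj,geat,nvjx] -> 12 lines: drzy gbgpu bby vxepc tmlh wee ubj geat nvjx dbmu roiu ivku
Hunk 3: at line 1 remove [bby,vxepc] add [hxsev] -> 11 lines: drzy gbgpu hxsev tmlh wee ubj geat nvjx dbmu roiu ivku
Final line count: 11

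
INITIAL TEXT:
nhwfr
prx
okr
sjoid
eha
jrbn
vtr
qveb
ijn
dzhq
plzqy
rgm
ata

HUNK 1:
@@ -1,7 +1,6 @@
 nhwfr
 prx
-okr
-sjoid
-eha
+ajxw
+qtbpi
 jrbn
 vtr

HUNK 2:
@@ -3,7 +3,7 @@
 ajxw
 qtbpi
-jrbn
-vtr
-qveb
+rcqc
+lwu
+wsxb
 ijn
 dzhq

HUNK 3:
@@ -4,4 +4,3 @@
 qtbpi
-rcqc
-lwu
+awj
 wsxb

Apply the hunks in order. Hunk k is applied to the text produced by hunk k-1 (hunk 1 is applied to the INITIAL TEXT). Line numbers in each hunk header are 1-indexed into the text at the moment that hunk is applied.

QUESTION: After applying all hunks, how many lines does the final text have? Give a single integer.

Hunk 1: at line 1 remove [okr,sjoid,eha] add [ajxw,qtbpi] -> 12 lines: nhwfr prx ajxw qtbpi jrbn vtr qveb ijn dzhq plzqy rgm ata
Hunk 2: at line 3 remove [jrbn,vtr,qveb] add [rcqc,lwu,wsxb] -> 12 lines: nhwfr prx ajxw qtbpi rcqc lwu wsxb ijn dzhq plzqy rgm ata
Hunk 3: at line 4 remove [rcqc,lwu] add [awj] -> 11 lines: nhwfr prx ajxw qtbpi awj wsxb ijn dzhq plzqy rgm ata
Final line count: 11

Answer: 11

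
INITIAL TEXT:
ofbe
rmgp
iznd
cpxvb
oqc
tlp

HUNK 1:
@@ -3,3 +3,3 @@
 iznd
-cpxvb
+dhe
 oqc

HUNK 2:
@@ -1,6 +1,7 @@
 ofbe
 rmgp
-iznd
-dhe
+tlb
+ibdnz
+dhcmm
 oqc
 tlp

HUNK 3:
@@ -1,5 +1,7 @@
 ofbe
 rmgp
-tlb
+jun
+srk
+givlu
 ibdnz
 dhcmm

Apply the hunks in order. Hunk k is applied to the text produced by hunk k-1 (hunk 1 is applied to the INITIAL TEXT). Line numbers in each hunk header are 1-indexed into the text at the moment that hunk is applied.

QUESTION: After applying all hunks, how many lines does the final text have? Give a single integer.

Hunk 1: at line 3 remove [cpxvb] add [dhe] -> 6 lines: ofbe rmgp iznd dhe oqc tlp
Hunk 2: at line 1 remove [iznd,dhe] add [tlb,ibdnz,dhcmm] -> 7 lines: ofbe rmgp tlb ibdnz dhcmm oqc tlp
Hunk 3: at line 1 remove [tlb] add [jun,srk,givlu] -> 9 lines: ofbe rmgp jun srk givlu ibdnz dhcmm oqc tlp
Final line count: 9

Answer: 9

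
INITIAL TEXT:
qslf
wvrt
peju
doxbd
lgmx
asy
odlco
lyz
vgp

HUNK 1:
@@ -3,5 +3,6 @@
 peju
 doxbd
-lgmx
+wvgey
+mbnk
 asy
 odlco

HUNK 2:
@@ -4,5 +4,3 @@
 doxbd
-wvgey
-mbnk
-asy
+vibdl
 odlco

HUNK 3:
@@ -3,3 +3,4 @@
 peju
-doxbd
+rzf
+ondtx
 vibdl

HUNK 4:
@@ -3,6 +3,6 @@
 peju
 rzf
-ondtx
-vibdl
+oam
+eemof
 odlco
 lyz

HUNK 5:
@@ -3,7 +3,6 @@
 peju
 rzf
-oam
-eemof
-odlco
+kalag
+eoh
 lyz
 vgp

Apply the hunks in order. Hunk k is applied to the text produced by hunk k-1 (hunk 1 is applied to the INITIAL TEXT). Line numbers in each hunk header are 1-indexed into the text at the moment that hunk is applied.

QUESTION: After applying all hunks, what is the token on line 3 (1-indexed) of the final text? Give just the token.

Hunk 1: at line 3 remove [lgmx] add [wvgey,mbnk] -> 10 lines: qslf wvrt peju doxbd wvgey mbnk asy odlco lyz vgp
Hunk 2: at line 4 remove [wvgey,mbnk,asy] add [vibdl] -> 8 lines: qslf wvrt peju doxbd vibdl odlco lyz vgp
Hunk 3: at line 3 remove [doxbd] add [rzf,ondtx] -> 9 lines: qslf wvrt peju rzf ondtx vibdl odlco lyz vgp
Hunk 4: at line 3 remove [ondtx,vibdl] add [oam,eemof] -> 9 lines: qslf wvrt peju rzf oam eemof odlco lyz vgp
Hunk 5: at line 3 remove [oam,eemof,odlco] add [kalag,eoh] -> 8 lines: qslf wvrt peju rzf kalag eoh lyz vgp
Final line 3: peju

Answer: peju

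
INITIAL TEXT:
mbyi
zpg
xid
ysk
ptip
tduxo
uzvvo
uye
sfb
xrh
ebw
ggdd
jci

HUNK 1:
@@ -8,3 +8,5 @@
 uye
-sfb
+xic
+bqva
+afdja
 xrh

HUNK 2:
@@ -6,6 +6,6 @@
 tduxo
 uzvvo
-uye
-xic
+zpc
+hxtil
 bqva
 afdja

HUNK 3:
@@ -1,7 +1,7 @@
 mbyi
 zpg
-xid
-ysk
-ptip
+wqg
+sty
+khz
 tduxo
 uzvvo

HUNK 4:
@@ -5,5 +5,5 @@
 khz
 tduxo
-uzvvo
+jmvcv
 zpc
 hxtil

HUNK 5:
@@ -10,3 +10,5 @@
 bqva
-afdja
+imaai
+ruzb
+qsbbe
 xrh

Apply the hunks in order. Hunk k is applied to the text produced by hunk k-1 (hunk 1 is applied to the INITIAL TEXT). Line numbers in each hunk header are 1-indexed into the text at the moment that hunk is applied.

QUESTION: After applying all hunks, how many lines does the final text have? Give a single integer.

Answer: 17

Derivation:
Hunk 1: at line 8 remove [sfb] add [xic,bqva,afdja] -> 15 lines: mbyi zpg xid ysk ptip tduxo uzvvo uye xic bqva afdja xrh ebw ggdd jci
Hunk 2: at line 6 remove [uye,xic] add [zpc,hxtil] -> 15 lines: mbyi zpg xid ysk ptip tduxo uzvvo zpc hxtil bqva afdja xrh ebw ggdd jci
Hunk 3: at line 1 remove [xid,ysk,ptip] add [wqg,sty,khz] -> 15 lines: mbyi zpg wqg sty khz tduxo uzvvo zpc hxtil bqva afdja xrh ebw ggdd jci
Hunk 4: at line 5 remove [uzvvo] add [jmvcv] -> 15 lines: mbyi zpg wqg sty khz tduxo jmvcv zpc hxtil bqva afdja xrh ebw ggdd jci
Hunk 5: at line 10 remove [afdja] add [imaai,ruzb,qsbbe] -> 17 lines: mbyi zpg wqg sty khz tduxo jmvcv zpc hxtil bqva imaai ruzb qsbbe xrh ebw ggdd jci
Final line count: 17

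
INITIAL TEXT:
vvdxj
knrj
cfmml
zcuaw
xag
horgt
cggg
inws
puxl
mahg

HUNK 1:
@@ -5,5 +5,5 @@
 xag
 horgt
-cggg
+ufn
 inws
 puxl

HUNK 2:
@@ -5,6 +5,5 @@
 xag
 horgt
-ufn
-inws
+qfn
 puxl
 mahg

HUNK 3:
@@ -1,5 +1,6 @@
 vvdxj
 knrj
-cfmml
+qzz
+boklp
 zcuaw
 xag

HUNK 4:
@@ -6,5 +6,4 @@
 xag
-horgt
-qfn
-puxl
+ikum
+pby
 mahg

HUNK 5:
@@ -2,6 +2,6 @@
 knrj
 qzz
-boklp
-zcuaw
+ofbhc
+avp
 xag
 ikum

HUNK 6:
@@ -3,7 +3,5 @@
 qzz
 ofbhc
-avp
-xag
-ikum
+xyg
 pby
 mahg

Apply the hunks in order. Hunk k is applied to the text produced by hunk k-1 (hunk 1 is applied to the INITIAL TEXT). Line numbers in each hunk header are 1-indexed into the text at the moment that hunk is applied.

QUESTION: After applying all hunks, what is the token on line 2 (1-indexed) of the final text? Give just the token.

Hunk 1: at line 5 remove [cggg] add [ufn] -> 10 lines: vvdxj knrj cfmml zcuaw xag horgt ufn inws puxl mahg
Hunk 2: at line 5 remove [ufn,inws] add [qfn] -> 9 lines: vvdxj knrj cfmml zcuaw xag horgt qfn puxl mahg
Hunk 3: at line 1 remove [cfmml] add [qzz,boklp] -> 10 lines: vvdxj knrj qzz boklp zcuaw xag horgt qfn puxl mahg
Hunk 4: at line 6 remove [horgt,qfn,puxl] add [ikum,pby] -> 9 lines: vvdxj knrj qzz boklp zcuaw xag ikum pby mahg
Hunk 5: at line 2 remove [boklp,zcuaw] add [ofbhc,avp] -> 9 lines: vvdxj knrj qzz ofbhc avp xag ikum pby mahg
Hunk 6: at line 3 remove [avp,xag,ikum] add [xyg] -> 7 lines: vvdxj knrj qzz ofbhc xyg pby mahg
Final line 2: knrj

Answer: knrj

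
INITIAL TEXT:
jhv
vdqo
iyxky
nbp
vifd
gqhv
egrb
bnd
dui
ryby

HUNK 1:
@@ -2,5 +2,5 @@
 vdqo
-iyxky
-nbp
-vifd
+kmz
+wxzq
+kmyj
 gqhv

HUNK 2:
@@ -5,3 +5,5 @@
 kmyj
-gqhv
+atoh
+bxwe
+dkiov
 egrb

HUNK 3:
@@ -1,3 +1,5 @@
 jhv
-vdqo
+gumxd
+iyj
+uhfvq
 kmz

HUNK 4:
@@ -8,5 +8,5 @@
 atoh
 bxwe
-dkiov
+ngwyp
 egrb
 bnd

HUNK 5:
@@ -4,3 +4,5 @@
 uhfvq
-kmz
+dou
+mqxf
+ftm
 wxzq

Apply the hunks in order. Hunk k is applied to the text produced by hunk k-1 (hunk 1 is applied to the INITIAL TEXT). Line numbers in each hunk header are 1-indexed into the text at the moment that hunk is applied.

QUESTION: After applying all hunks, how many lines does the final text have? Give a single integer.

Hunk 1: at line 2 remove [iyxky,nbp,vifd] add [kmz,wxzq,kmyj] -> 10 lines: jhv vdqo kmz wxzq kmyj gqhv egrb bnd dui ryby
Hunk 2: at line 5 remove [gqhv] add [atoh,bxwe,dkiov] -> 12 lines: jhv vdqo kmz wxzq kmyj atoh bxwe dkiov egrb bnd dui ryby
Hunk 3: at line 1 remove [vdqo] add [gumxd,iyj,uhfvq] -> 14 lines: jhv gumxd iyj uhfvq kmz wxzq kmyj atoh bxwe dkiov egrb bnd dui ryby
Hunk 4: at line 8 remove [dkiov] add [ngwyp] -> 14 lines: jhv gumxd iyj uhfvq kmz wxzq kmyj atoh bxwe ngwyp egrb bnd dui ryby
Hunk 5: at line 4 remove [kmz] add [dou,mqxf,ftm] -> 16 lines: jhv gumxd iyj uhfvq dou mqxf ftm wxzq kmyj atoh bxwe ngwyp egrb bnd dui ryby
Final line count: 16

Answer: 16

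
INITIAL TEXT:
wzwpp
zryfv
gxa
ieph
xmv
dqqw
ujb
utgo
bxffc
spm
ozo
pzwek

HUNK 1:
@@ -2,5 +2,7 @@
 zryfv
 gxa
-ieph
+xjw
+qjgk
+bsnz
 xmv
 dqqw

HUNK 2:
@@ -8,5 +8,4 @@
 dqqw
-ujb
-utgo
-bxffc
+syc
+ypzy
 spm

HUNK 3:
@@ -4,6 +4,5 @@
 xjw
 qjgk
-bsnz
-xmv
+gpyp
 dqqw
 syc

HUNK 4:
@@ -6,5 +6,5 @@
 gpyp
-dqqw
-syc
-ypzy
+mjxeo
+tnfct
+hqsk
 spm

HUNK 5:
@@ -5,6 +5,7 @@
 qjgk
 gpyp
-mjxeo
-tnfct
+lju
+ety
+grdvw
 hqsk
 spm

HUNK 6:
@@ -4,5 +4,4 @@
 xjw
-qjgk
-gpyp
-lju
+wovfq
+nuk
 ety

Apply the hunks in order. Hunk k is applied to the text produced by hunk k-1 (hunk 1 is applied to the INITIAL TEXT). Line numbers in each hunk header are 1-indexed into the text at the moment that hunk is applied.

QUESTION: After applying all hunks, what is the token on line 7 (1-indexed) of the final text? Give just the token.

Hunk 1: at line 2 remove [ieph] add [xjw,qjgk,bsnz] -> 14 lines: wzwpp zryfv gxa xjw qjgk bsnz xmv dqqw ujb utgo bxffc spm ozo pzwek
Hunk 2: at line 8 remove [ujb,utgo,bxffc] add [syc,ypzy] -> 13 lines: wzwpp zryfv gxa xjw qjgk bsnz xmv dqqw syc ypzy spm ozo pzwek
Hunk 3: at line 4 remove [bsnz,xmv] add [gpyp] -> 12 lines: wzwpp zryfv gxa xjw qjgk gpyp dqqw syc ypzy spm ozo pzwek
Hunk 4: at line 6 remove [dqqw,syc,ypzy] add [mjxeo,tnfct,hqsk] -> 12 lines: wzwpp zryfv gxa xjw qjgk gpyp mjxeo tnfct hqsk spm ozo pzwek
Hunk 5: at line 5 remove [mjxeo,tnfct] add [lju,ety,grdvw] -> 13 lines: wzwpp zryfv gxa xjw qjgk gpyp lju ety grdvw hqsk spm ozo pzwek
Hunk 6: at line 4 remove [qjgk,gpyp,lju] add [wovfq,nuk] -> 12 lines: wzwpp zryfv gxa xjw wovfq nuk ety grdvw hqsk spm ozo pzwek
Final line 7: ety

Answer: ety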